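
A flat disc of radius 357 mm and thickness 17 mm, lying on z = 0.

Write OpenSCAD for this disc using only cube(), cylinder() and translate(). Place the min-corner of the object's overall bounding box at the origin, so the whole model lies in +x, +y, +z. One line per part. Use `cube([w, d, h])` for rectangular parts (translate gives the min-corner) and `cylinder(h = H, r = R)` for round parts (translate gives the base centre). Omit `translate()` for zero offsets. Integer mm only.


translate([357, 357, 0]) cylinder(h = 17, r = 357);


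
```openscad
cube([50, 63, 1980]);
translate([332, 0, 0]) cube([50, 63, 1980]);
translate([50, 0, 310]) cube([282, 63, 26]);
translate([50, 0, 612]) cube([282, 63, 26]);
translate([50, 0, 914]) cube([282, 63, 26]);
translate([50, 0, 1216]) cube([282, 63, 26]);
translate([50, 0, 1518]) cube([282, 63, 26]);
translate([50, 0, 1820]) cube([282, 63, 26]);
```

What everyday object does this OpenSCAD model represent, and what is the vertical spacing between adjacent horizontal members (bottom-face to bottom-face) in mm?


A ladder. The rung spacing is 302 mm.

Two tall 50×63 posts with 6 short bars between them — a ladder. Adjacent rungs sit at z = 310 and z = 612, so the spacing is 612 − 310 = 302 mm.


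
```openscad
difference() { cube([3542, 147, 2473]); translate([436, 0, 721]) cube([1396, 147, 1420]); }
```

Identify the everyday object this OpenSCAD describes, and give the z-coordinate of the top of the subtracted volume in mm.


A wall with a window opening. The window head height is 2141 mm.

A wall with a rectangular opening subtracted — a window. Sill at z = 721, opening 1420 mm tall, so the head is at 721 + 1420 = 2141 mm.


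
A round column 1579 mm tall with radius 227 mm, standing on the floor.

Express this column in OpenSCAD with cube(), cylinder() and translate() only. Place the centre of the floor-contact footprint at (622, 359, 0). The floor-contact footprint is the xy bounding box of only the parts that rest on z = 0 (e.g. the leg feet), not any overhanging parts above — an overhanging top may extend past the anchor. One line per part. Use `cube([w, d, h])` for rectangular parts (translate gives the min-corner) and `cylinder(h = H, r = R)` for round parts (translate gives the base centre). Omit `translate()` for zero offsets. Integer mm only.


translate([622, 359, 0]) cylinder(h = 1579, r = 227);


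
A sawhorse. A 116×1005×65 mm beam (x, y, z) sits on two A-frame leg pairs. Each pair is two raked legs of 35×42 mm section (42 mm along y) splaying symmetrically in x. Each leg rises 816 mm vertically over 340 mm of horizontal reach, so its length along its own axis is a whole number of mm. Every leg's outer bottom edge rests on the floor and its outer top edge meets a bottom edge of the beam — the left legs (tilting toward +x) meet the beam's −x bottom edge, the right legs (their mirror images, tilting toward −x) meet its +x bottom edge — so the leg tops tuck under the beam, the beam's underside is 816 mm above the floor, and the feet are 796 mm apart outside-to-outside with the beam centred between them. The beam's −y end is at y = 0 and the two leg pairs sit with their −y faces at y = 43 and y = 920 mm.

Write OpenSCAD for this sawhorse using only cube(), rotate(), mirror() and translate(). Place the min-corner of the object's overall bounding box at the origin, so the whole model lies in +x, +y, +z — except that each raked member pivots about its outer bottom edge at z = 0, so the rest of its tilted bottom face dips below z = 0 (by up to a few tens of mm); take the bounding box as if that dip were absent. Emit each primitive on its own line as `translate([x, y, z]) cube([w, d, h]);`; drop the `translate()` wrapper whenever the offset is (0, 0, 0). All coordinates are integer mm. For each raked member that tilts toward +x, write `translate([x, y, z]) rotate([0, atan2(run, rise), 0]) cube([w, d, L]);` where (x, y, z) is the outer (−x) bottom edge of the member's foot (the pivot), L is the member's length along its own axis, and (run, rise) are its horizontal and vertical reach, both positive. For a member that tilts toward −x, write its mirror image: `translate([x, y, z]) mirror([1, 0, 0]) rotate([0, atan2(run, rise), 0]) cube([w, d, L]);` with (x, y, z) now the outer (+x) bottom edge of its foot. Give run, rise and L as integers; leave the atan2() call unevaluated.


translate([340, 0, 816]) cube([116, 1005, 65]);
translate([0, 43, 0]) rotate([0, atan2(340, 816), 0]) cube([35, 42, 884]);
translate([796, 43, 0]) mirror([1, 0, 0]) rotate([0, atan2(340, 816), 0]) cube([35, 42, 884]);
translate([0, 920, 0]) rotate([0, atan2(340, 816), 0]) cube([35, 42, 884]);
translate([796, 920, 0]) mirror([1, 0, 0]) rotate([0, atan2(340, 816), 0]) cube([35, 42, 884]);


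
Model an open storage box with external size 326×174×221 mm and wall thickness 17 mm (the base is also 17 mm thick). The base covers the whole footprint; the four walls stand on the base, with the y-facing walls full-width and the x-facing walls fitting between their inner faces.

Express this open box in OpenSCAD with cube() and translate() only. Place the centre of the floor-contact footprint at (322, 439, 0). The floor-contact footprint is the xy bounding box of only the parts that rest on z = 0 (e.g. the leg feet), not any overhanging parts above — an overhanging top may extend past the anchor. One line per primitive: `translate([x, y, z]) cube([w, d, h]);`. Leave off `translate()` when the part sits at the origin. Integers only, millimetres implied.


translate([159, 352, 0]) cube([326, 174, 17]);
translate([159, 352, 17]) cube([326, 17, 204]);
translate([159, 509, 17]) cube([326, 17, 204]);
translate([159, 369, 17]) cube([17, 140, 204]);
translate([468, 369, 17]) cube([17, 140, 204]);


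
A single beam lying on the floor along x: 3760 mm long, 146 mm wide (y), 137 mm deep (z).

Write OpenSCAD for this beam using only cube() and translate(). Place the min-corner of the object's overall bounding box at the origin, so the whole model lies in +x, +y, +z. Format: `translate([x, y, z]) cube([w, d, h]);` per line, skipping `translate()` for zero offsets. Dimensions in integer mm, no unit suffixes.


cube([3760, 146, 137]);


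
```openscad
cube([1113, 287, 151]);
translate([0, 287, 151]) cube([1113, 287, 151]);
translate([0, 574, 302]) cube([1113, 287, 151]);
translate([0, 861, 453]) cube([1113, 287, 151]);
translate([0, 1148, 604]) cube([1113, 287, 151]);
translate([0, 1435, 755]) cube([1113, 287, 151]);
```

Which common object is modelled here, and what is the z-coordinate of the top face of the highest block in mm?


A staircase. The total rise is 906 mm.

6 identical blocks, each offset up and back from the previous — a staircase. Each step is 151 mm tall and there are 6 of them, so the total rise is 6 × 151 = 906 mm.


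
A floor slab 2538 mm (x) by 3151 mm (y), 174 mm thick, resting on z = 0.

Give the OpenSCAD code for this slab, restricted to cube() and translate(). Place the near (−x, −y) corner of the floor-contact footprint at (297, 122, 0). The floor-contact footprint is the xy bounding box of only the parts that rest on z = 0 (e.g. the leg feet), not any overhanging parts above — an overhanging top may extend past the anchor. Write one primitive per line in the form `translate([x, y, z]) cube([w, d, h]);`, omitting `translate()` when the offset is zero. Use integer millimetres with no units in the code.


translate([297, 122, 0]) cube([2538, 3151, 174]);


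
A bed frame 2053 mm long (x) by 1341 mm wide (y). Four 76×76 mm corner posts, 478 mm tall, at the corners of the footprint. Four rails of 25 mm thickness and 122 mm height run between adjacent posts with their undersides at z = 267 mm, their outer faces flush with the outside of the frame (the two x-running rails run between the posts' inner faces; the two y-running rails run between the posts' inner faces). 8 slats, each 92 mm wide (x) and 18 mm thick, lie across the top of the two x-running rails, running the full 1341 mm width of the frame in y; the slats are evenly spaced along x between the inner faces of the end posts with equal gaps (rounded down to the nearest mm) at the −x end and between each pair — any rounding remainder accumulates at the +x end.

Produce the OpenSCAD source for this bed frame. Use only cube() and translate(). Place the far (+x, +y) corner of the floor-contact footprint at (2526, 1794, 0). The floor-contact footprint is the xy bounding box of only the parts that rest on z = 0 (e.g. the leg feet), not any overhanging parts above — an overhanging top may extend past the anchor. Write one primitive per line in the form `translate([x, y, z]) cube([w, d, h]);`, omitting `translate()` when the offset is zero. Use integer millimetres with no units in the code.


translate([473, 453, 0]) cube([76, 76, 478]);
translate([473, 1718, 0]) cube([76, 76, 478]);
translate([2450, 453, 0]) cube([76, 76, 478]);
translate([2450, 1718, 0]) cube([76, 76, 478]);
translate([549, 453, 267]) cube([1901, 25, 122]);
translate([549, 1769, 267]) cube([1901, 25, 122]);
translate([473, 529, 267]) cube([25, 1189, 122]);
translate([2501, 529, 267]) cube([25, 1189, 122]);
translate([678, 453, 389]) cube([92, 1341, 18]);
translate([899, 453, 389]) cube([92, 1341, 18]);
translate([1120, 453, 389]) cube([92, 1341, 18]);
translate([1341, 453, 389]) cube([92, 1341, 18]);
translate([1562, 453, 389]) cube([92, 1341, 18]);
translate([1783, 453, 389]) cube([92, 1341, 18]);
translate([2004, 453, 389]) cube([92, 1341, 18]);
translate([2225, 453, 389]) cube([92, 1341, 18]);


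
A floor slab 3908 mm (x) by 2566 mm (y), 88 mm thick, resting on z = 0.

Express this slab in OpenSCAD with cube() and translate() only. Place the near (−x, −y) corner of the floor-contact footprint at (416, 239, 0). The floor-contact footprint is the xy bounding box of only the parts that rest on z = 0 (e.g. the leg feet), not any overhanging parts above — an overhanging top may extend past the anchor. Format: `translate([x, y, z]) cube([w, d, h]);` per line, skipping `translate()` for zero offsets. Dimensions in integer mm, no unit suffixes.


translate([416, 239, 0]) cube([3908, 2566, 88]);


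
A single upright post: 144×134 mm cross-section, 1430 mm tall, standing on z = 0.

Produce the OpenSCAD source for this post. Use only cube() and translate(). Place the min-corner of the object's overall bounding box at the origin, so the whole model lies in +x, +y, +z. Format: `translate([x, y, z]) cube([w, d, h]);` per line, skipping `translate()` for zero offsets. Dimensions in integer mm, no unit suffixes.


cube([144, 134, 1430]);


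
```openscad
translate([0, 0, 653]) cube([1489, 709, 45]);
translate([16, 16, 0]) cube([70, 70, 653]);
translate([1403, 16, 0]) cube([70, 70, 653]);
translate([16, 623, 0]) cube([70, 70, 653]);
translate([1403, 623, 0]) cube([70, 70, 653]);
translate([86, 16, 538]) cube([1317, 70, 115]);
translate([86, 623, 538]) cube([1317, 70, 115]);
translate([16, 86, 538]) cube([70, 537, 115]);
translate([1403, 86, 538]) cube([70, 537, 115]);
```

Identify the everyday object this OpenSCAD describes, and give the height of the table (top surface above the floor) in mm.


A table. The table height is 698 mm.

A 1489×709×45 slab sits at z = 653 on four 70 mm square posts — a table. The top surface is at 653 + 45 = 698 mm.


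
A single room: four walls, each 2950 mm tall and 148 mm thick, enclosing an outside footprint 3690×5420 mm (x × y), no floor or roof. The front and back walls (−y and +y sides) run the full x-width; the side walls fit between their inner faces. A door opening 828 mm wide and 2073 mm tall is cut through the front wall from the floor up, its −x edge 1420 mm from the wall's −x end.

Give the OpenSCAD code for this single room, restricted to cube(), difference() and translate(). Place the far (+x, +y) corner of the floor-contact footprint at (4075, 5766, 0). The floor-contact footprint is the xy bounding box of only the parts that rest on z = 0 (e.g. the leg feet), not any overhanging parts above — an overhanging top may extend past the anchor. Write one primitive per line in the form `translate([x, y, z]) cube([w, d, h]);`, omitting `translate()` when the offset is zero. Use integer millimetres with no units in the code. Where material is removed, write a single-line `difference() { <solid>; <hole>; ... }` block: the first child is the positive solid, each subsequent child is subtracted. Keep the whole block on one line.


difference() { translate([385, 346, 0]) cube([3690, 148, 2950]); translate([1805, 346, 0]) cube([828, 148, 2073]); }
translate([385, 5618, 0]) cube([3690, 148, 2950]);
translate([385, 494, 0]) cube([148, 5124, 2950]);
translate([3927, 494, 0]) cube([148, 5124, 2950]);


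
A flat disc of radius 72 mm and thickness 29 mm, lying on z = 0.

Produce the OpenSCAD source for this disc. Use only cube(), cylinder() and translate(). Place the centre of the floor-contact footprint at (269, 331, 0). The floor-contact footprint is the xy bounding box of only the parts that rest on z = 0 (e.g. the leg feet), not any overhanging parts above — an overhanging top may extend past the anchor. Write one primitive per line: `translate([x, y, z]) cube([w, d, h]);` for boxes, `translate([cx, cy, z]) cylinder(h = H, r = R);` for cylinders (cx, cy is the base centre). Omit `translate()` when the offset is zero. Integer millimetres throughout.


translate([269, 331, 0]) cylinder(h = 29, r = 72);


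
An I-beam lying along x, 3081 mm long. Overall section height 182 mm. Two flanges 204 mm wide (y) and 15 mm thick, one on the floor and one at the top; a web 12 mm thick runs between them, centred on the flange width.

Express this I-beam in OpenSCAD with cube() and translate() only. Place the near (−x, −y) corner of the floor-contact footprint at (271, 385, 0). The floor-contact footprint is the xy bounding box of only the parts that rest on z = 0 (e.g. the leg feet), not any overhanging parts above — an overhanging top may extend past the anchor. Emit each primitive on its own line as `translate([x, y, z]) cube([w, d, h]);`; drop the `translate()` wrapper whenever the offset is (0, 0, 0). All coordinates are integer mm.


translate([271, 385, 0]) cube([3081, 204, 15]);
translate([271, 481, 15]) cube([3081, 12, 152]);
translate([271, 385, 167]) cube([3081, 204, 15]);


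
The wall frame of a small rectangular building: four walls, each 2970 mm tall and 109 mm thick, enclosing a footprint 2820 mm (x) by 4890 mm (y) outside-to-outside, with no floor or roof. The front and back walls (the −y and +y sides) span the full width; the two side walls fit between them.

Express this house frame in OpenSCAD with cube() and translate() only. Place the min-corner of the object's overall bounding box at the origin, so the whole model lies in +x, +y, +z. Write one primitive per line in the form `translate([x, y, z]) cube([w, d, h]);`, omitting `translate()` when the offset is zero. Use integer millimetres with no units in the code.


cube([2820, 109, 2970]);
translate([0, 4781, 0]) cube([2820, 109, 2970]);
translate([0, 109, 0]) cube([109, 4672, 2970]);
translate([2711, 109, 0]) cube([109, 4672, 2970]);


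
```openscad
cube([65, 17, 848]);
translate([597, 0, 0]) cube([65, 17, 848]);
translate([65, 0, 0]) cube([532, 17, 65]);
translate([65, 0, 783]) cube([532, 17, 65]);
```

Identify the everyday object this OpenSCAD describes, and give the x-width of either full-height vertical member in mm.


A picture frame. The border width is 65 mm.

Four thin pieces enclosing a rectangular opening — a picture frame. The two full-height stiles are 848 mm tall; the top rail sits at z = 783 and is 65 mm tall, so the border above the opening is 848 − 783 = 65 mm, matching the stile x-width.


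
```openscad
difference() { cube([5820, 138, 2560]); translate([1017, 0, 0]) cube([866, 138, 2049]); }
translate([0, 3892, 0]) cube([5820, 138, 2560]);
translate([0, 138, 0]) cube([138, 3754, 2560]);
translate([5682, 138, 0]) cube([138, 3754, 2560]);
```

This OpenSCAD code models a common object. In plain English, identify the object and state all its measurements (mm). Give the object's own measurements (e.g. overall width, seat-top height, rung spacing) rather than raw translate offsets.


A single room: four walls, each 2560 mm tall and 138 mm thick, enclosing an outside footprint 5820×4030 mm (x × y), no floor or roof. The front and back walls (−y and +y sides) run the full x-width; the side walls fit between their inner faces. A door opening 866 mm wide and 2049 mm tall is cut through the front wall from the floor up, its −x edge 1017 mm from the wall's −x end.


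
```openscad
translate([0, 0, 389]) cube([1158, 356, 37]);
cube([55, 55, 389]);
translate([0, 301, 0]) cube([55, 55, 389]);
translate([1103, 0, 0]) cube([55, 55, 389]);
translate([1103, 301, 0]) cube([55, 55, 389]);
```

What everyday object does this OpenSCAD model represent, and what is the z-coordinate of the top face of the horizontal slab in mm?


A bench. The seat-top height is 426 mm.

A long slab on four corner posts — a bench. The slab sits at z = 389 with thickness 37, so the top is 389 + 37 = 426 mm.


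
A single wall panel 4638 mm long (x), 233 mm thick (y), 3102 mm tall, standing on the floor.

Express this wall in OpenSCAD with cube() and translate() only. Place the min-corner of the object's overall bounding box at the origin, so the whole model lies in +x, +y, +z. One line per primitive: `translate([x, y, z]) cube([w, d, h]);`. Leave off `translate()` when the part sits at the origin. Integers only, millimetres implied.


cube([4638, 233, 3102]);


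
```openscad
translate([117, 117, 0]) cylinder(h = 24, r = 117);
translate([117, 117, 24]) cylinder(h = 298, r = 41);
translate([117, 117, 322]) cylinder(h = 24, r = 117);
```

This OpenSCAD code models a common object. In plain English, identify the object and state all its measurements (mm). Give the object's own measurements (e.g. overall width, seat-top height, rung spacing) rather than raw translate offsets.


A spool: two coaxial disc flanges of radius 117 mm and thickness 24 mm, joined by a core cylinder of radius 41 mm and height 298 mm. The lower flange rests on z = 0 and the three cylinders share a vertical axis.


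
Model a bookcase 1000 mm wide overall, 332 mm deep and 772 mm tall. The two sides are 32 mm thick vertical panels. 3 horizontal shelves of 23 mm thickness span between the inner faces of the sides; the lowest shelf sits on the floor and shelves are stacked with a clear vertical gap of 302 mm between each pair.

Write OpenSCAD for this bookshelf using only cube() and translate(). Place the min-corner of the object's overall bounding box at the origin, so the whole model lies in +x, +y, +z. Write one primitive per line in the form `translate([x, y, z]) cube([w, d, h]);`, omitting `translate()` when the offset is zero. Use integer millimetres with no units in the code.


cube([32, 332, 772]);
translate([968, 0, 0]) cube([32, 332, 772]);
translate([32, 0, 0]) cube([936, 332, 23]);
translate([32, 0, 325]) cube([936, 332, 23]);
translate([32, 0, 650]) cube([936, 332, 23]);


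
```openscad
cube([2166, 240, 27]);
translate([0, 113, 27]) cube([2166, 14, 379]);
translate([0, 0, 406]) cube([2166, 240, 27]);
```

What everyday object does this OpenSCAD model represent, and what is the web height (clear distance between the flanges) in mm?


An I-beam. The web height is 379 mm.

Two wide flanges with a thin centred web — an I-beam. Overall 433 mm minus two 27 mm flanges gives a web of 433 − 2·27 = 379 mm.


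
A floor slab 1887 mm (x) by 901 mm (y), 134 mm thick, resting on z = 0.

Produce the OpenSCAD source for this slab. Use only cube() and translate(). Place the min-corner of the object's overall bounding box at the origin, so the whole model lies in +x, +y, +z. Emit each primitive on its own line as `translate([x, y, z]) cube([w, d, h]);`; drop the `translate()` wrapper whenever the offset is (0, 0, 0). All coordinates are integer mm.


cube([1887, 901, 134]);


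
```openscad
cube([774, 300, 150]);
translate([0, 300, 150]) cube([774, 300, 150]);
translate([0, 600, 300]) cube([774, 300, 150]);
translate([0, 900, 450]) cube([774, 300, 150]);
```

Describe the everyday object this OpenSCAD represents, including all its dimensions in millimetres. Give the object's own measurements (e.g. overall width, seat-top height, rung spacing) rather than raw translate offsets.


A straight staircase of 4 solid steps. Each step is 774 mm wide (x), 300 mm deep (y, the going) and 150 mm tall (the rise). The first step rests on the floor; each subsequent step sits one going further in +y and one rise higher in +z, directly behind and above the previous step with no overlap.


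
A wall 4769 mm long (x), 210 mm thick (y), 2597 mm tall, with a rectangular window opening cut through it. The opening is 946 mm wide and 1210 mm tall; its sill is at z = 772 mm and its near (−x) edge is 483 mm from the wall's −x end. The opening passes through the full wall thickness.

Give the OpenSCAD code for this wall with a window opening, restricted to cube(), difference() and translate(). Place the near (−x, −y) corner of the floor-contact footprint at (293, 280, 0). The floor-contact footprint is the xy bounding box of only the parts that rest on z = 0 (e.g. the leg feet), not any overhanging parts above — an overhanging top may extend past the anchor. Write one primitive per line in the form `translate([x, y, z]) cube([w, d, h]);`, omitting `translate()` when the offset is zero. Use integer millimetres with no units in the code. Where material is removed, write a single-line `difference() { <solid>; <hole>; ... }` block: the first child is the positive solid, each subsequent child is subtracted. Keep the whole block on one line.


difference() { translate([293, 280, 0]) cube([4769, 210, 2597]); translate([776, 280, 772]) cube([946, 210, 1210]); }


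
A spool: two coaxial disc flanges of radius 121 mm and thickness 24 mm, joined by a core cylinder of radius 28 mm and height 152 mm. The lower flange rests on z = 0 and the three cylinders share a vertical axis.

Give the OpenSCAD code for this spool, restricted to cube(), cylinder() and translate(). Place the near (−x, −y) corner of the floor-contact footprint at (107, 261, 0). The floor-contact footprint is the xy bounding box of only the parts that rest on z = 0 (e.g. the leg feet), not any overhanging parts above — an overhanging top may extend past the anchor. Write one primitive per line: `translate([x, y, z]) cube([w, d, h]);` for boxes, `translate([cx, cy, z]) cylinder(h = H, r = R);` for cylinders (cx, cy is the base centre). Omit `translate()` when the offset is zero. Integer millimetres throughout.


translate([228, 382, 0]) cylinder(h = 24, r = 121);
translate([228, 382, 24]) cylinder(h = 152, r = 28);
translate([228, 382, 176]) cylinder(h = 24, r = 121);


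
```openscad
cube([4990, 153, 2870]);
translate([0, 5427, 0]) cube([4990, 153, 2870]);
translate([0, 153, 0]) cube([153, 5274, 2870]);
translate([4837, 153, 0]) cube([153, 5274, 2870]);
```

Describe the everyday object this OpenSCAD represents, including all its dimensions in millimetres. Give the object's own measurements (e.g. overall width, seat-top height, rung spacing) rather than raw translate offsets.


The wall frame of a small rectangular building: four walls, each 2870 mm tall and 153 mm thick, enclosing a footprint 4990 mm (x) by 5580 mm (y) outside-to-outside, with no floor or roof. The front and back walls (the −y and +y sides) span the full width; the two side walls fit between them.


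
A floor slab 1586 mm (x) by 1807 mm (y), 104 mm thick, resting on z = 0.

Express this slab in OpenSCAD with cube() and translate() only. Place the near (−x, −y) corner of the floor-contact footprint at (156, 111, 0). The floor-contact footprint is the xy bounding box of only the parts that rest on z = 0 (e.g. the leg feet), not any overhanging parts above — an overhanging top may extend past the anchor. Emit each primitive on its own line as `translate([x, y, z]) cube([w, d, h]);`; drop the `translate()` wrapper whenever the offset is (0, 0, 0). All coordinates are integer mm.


translate([156, 111, 0]) cube([1586, 1807, 104]);


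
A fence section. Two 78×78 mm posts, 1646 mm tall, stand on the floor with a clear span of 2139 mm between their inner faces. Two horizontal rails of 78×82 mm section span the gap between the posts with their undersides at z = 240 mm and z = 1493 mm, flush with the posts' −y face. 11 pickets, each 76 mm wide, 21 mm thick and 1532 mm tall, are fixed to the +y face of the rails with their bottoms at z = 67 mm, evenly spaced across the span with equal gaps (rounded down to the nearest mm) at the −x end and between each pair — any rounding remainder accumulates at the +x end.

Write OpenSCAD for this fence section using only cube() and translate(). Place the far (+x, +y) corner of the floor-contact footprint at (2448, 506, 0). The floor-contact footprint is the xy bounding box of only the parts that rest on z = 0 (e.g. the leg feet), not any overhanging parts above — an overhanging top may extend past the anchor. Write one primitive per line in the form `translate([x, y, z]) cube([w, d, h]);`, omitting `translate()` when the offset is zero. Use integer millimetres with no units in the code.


translate([153, 428, 0]) cube([78, 78, 1646]);
translate([2370, 428, 0]) cube([78, 78, 1646]);
translate([231, 428, 240]) cube([2139, 78, 82]);
translate([231, 428, 1493]) cube([2139, 78, 82]);
translate([339, 506, 67]) cube([76, 21, 1532]);
translate([523, 506, 67]) cube([76, 21, 1532]);
translate([707, 506, 67]) cube([76, 21, 1532]);
translate([891, 506, 67]) cube([76, 21, 1532]);
translate([1075, 506, 67]) cube([76, 21, 1532]);
translate([1259, 506, 67]) cube([76, 21, 1532]);
translate([1443, 506, 67]) cube([76, 21, 1532]);
translate([1627, 506, 67]) cube([76, 21, 1532]);
translate([1811, 506, 67]) cube([76, 21, 1532]);
translate([1995, 506, 67]) cube([76, 21, 1532]);
translate([2179, 506, 67]) cube([76, 21, 1532]);


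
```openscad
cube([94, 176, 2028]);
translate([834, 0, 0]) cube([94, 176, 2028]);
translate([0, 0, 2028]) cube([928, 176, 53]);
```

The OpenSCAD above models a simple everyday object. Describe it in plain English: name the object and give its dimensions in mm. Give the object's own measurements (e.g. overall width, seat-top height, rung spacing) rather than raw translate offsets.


A door frame. The clear opening is 740 mm wide and 2028 mm high. Two 94 mm wide jambs, 176 mm deep, stand either side of the opening from the floor to the top of the opening. A 53 mm thick head sits across the top of both jambs, spanning the full outside width of the frame.


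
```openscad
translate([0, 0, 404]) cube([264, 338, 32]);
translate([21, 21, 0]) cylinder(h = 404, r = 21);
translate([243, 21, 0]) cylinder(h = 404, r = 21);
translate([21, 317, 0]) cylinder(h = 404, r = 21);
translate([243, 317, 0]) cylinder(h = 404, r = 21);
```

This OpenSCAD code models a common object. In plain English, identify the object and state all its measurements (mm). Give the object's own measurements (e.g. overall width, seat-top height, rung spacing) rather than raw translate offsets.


A four-legged stool. The seat is a 264×338×32 mm slab whose top surface is at z = 436 mm; four round legs, each 42 mm in diameter, run from the floor (z = 0) to the underside of the seat, each leg's axis is inset half a diameter from the nearest pair of seat edges (so the leg's bounding box is flush with the corner).


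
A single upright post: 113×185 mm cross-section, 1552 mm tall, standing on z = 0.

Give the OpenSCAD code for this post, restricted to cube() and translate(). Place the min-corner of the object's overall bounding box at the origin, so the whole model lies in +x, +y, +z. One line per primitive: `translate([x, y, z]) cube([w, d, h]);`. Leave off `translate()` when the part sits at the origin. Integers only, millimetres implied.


cube([113, 185, 1552]);


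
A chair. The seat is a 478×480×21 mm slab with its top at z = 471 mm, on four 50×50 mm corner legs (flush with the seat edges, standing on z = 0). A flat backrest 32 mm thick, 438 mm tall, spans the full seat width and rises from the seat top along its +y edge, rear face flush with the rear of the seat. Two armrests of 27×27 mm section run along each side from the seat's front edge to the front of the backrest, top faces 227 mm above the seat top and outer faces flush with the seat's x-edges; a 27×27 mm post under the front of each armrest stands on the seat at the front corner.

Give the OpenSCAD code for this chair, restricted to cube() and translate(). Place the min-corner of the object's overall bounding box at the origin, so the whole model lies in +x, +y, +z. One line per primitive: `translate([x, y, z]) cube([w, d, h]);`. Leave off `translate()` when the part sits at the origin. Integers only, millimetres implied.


translate([0, 0, 450]) cube([478, 480, 21]);
cube([50, 50, 450]);
translate([428, 0, 0]) cube([50, 50, 450]);
translate([0, 430, 0]) cube([50, 50, 450]);
translate([428, 430, 0]) cube([50, 50, 450]);
translate([0, 448, 471]) cube([478, 32, 438]);
translate([0, 0, 671]) cube([27, 448, 27]);
translate([451, 0, 671]) cube([27, 448, 27]);
translate([0, 0, 471]) cube([27, 27, 200]);
translate([451, 0, 471]) cube([27, 27, 200]);


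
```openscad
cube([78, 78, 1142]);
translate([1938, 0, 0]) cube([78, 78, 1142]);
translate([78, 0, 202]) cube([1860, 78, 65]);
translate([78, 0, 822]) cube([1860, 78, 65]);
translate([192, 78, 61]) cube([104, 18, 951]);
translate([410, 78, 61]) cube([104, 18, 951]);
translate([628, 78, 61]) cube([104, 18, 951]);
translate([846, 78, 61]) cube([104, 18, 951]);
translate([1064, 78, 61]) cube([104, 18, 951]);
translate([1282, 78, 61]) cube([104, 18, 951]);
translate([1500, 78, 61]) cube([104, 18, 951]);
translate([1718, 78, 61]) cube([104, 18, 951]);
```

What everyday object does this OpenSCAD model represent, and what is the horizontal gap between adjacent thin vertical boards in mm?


A fence section. The picket gap is 114 mm.

Two posts, two rails, 8 pickets — a fence section. Span 1860 mm holds 8 pickets of 104 mm with 9 equal gaps: ⌊(1860 − 8·104) / 9⌋ = 114 mm.


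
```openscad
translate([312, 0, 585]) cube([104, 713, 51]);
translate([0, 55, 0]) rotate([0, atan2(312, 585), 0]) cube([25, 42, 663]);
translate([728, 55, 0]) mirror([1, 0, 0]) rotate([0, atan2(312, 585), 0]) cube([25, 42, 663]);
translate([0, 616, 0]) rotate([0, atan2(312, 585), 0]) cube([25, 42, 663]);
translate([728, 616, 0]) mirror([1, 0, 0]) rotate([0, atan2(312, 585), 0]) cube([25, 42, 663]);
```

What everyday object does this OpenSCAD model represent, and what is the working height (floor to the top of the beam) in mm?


A sawhorse. The overall height is 636 mm.

A beam across two mirrored pairs of raked legs — a sawhorse. The beam's underside is at z = 585 (matching the legs' vertical rise in atan2(312, 585)) and the beam is 51 mm tall, so its top is at 585 + 51 = 636 mm. The raked legs top out at the beam's underside, so that is the highest point.


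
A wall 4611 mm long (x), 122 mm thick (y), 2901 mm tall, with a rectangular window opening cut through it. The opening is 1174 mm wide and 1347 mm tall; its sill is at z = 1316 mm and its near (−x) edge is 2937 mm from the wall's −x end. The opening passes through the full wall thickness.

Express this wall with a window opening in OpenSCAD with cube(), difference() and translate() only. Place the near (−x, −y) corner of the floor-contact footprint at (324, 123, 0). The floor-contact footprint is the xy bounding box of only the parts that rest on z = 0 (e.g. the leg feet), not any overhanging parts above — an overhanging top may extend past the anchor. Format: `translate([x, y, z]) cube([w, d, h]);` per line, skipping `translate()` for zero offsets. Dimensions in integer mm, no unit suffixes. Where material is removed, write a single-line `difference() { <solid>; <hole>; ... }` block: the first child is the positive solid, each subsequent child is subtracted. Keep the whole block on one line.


difference() { translate([324, 123, 0]) cube([4611, 122, 2901]); translate([3261, 123, 1316]) cube([1174, 122, 1347]); }


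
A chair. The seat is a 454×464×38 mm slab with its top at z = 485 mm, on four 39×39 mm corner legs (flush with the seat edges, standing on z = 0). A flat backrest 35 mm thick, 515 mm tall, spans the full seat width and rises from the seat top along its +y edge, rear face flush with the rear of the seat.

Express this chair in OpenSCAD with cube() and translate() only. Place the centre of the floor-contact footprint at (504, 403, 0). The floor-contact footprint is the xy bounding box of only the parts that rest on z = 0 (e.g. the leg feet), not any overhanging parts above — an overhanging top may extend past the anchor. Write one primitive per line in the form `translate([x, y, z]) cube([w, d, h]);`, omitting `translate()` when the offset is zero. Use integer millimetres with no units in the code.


translate([277, 171, 447]) cube([454, 464, 38]);
translate([277, 171, 0]) cube([39, 39, 447]);
translate([692, 171, 0]) cube([39, 39, 447]);
translate([277, 596, 0]) cube([39, 39, 447]);
translate([692, 596, 0]) cube([39, 39, 447]);
translate([277, 600, 485]) cube([454, 35, 515]);


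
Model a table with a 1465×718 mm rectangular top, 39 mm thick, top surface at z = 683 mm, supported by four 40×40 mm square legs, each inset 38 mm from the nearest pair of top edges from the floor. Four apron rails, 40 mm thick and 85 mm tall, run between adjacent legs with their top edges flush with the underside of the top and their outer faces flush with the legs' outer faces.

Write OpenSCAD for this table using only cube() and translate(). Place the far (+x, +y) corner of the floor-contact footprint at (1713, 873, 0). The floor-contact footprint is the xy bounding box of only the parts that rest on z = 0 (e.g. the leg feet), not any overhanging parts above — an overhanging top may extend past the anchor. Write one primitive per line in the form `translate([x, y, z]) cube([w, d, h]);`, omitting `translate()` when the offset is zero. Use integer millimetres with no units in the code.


// leg_h = 683 - 39 = 644
// apron z = 644 - 85 = 559
translate([286, 193, 644]) cube([1465, 718, 39]);
translate([324, 231, 0]) cube([40, 40, 644]);
translate([1673, 231, 0]) cube([40, 40, 644]);
translate([324, 833, 0]) cube([40, 40, 644]);
translate([1673, 833, 0]) cube([40, 40, 644]);
translate([364, 231, 559]) cube([1309, 40, 85]);
translate([364, 833, 559]) cube([1309, 40, 85]);
translate([324, 271, 559]) cube([40, 562, 85]);
translate([1673, 271, 559]) cube([40, 562, 85]);


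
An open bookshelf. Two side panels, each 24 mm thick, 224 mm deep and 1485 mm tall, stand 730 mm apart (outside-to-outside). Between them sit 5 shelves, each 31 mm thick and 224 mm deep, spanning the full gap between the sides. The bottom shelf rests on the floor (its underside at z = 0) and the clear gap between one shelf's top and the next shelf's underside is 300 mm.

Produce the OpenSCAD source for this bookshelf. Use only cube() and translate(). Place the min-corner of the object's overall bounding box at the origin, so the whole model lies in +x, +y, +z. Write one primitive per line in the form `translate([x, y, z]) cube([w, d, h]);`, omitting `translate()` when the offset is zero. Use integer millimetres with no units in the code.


cube([24, 224, 1485]);
translate([706, 0, 0]) cube([24, 224, 1485]);
translate([24, 0, 0]) cube([682, 224, 31]);
translate([24, 0, 331]) cube([682, 224, 31]);
translate([24, 0, 662]) cube([682, 224, 31]);
translate([24, 0, 993]) cube([682, 224, 31]);
translate([24, 0, 1324]) cube([682, 224, 31]);


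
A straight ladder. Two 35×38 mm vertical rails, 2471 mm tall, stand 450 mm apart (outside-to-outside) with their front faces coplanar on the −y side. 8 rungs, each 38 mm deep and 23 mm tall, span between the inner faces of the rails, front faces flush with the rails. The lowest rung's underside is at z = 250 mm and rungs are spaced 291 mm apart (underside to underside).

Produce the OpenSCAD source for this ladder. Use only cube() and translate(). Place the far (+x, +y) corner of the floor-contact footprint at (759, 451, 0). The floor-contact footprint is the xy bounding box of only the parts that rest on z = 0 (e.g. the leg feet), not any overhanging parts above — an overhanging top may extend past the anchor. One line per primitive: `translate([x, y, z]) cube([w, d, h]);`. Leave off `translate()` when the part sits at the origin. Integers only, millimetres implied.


translate([309, 413, 0]) cube([35, 38, 2471]);
translate([724, 413, 0]) cube([35, 38, 2471]);
translate([344, 413, 250]) cube([380, 38, 23]);
translate([344, 413, 541]) cube([380, 38, 23]);
translate([344, 413, 832]) cube([380, 38, 23]);
translate([344, 413, 1123]) cube([380, 38, 23]);
translate([344, 413, 1414]) cube([380, 38, 23]);
translate([344, 413, 1705]) cube([380, 38, 23]);
translate([344, 413, 1996]) cube([380, 38, 23]);
translate([344, 413, 2287]) cube([380, 38, 23]);


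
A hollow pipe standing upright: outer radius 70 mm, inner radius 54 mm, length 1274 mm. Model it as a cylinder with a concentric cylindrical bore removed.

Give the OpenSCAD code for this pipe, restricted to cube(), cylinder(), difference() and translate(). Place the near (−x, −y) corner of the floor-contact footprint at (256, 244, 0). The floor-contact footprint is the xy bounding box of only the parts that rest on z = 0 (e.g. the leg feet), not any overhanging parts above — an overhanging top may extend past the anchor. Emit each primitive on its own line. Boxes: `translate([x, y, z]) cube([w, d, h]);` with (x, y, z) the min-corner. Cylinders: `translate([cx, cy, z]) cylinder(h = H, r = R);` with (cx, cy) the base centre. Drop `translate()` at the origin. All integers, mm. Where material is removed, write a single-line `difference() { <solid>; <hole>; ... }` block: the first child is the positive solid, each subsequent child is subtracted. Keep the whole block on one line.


difference() { translate([326, 314, 0]) cylinder(h = 1274, r = 70); translate([326, 314, 0]) cylinder(h = 1274, r = 54); }


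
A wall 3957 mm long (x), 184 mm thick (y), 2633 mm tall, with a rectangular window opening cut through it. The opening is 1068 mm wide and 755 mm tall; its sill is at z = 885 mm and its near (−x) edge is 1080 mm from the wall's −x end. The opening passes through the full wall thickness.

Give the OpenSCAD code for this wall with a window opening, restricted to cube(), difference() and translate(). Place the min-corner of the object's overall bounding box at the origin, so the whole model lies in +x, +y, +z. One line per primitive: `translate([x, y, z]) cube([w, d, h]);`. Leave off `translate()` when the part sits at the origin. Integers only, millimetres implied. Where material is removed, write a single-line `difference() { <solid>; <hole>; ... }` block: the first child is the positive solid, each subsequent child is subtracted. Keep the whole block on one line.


difference() { cube([3957, 184, 2633]); translate([1080, 0, 885]) cube([1068, 184, 755]); }


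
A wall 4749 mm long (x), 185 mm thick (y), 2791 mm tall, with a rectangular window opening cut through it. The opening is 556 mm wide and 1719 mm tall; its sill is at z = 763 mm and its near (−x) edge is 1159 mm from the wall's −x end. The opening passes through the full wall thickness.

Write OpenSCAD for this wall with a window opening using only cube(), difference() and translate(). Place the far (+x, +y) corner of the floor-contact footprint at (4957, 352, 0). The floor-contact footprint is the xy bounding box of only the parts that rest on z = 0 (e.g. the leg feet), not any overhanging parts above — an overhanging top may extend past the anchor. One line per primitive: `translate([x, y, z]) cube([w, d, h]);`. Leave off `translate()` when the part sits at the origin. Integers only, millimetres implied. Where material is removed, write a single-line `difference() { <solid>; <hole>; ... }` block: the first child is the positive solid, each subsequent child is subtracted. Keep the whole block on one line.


difference() { translate([208, 167, 0]) cube([4749, 185, 2791]); translate([1367, 167, 763]) cube([556, 185, 1719]); }
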